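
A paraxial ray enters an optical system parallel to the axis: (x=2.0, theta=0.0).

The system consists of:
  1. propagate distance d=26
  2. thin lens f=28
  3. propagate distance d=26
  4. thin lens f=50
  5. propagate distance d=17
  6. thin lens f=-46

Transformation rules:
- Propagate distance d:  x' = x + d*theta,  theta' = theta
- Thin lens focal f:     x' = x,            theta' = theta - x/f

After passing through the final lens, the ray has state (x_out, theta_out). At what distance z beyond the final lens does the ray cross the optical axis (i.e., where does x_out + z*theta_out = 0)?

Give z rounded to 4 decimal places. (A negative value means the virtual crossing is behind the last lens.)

Answer: -11.3552

Derivation:
Initial: x=2.0000 theta=0.0000
After 1 (propagate distance d=26): x=2.0000 theta=0.0000
After 2 (thin lens f=28): x=2.0000 theta=-1/14 (≈-0.0714)
After 3 (propagate distance d=26): x=1/7 (≈0.1429) theta=-1/14 (≈-0.0714)
After 4 (thin lens f=50): x=1/7 (≈0.1429) theta=-13/175 (≈-0.0743)
After 5 (propagate distance d=17): x=-1.1200 theta=-13/175 (≈-0.0743)
After 6 (thin lens f=-46): x=-1.1200 theta=-397/4025 (≈-0.0986)
z_focus = -x_out/theta_out = -(-1.1200)/(-397/4025) = -4508/397 ≈ -11.3552
Rounded to 4 decimal places: z = -11.3552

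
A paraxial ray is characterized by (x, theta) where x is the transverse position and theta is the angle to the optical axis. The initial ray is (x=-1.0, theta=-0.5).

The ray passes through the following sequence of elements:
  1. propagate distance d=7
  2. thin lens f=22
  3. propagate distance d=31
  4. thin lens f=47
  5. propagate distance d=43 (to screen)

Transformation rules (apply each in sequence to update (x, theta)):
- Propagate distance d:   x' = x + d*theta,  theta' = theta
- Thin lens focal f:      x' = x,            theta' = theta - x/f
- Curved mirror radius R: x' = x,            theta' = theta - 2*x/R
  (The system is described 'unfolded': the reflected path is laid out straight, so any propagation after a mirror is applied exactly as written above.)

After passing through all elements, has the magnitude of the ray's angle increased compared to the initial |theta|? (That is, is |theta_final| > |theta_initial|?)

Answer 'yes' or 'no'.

Answer: no

Derivation:
Initial: x=-1.0000 theta=-0.5000
After 1 (propagate distance d=7): x=-4.5000 theta=-0.5000
After 2 (thin lens f=22): x=-4.5000 theta=-13/44 (≈-0.2955)
After 3 (propagate distance d=31): x=-601/44 (≈-13.6591) theta=-13/44 (≈-0.2955)
After 4 (thin lens f=47): x=-601/44 (≈-13.6591) theta=-5/1034 (≈-0.0048)
After 5 (propagate distance d=43 (to screen)): x=-2607/188 (≈-13.8670) theta=-5/1034 (≈-0.0048)
|theta_initial|=0.5000 |theta_final|=5/1034 (≈0.0048) -> not increased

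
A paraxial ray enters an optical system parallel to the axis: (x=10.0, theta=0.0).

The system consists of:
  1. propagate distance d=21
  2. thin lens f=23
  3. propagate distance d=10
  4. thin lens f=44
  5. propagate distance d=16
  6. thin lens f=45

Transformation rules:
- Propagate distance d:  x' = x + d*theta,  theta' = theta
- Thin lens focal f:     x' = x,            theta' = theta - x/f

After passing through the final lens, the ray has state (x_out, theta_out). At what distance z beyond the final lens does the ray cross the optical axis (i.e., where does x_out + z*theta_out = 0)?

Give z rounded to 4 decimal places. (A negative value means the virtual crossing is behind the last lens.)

Answer: -6.8764

Derivation:
Initial: x=10.0000 theta=0.0000
After 1 (propagate distance d=21): x=10.0000 theta=0.0000
After 2 (thin lens f=23): x=10.0000 theta=-10/23 (≈-0.4348)
After 3 (propagate distance d=10): x=130/23 (≈5.6522) theta=-10/23 (≈-0.4348)
After 4 (thin lens f=44): x=130/23 (≈5.6522) theta=-285/506 (≈-0.5632)
After 5 (propagate distance d=16): x=-850/253 (≈-3.3597) theta=-285/506 (≈-0.5632)
After 6 (thin lens f=45): x=-850/253 (≈-3.3597) theta=-2225/4554 (≈-0.4886)
z_focus = -x_out/theta_out = -(-850/253)/(-2225/4554) = -612/89 ≈ -6.8764
Rounded to 4 decimal places: z = -6.8764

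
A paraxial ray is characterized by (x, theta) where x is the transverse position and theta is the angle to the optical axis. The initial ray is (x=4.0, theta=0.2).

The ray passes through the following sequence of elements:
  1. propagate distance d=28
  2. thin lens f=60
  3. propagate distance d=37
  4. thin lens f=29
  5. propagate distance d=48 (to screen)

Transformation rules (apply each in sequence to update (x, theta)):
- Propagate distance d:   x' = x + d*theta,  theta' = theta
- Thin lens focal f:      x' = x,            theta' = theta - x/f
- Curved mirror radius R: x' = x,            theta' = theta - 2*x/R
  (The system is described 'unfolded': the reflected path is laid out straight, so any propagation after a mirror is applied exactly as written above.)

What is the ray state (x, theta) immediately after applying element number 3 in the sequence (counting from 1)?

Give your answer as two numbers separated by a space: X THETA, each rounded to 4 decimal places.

Initial: x=4.0000 theta=0.2000
After 1 (propagate distance d=28): x=9.6000 theta=0.2000
After 2 (thin lens f=60): x=9.6000 theta=0.0400
After 3 (propagate distance d=37): x=11.0800 theta=0.0400
Rounded to 4 decimal places: x = 11.0800, theta = 0.0400

Answer: 11.0800 0.0400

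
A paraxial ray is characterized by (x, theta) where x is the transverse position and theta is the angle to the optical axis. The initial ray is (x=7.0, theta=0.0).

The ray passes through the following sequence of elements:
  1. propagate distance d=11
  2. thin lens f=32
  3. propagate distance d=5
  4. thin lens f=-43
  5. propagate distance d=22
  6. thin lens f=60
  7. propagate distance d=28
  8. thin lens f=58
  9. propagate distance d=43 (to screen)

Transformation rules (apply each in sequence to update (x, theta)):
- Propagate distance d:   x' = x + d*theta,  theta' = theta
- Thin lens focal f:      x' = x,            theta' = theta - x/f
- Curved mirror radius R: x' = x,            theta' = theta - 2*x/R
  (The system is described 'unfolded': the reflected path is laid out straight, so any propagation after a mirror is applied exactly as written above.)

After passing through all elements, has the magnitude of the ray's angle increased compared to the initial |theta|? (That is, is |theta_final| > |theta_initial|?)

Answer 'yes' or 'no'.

Initial: x=7.0000 theta=0.0000
After 1 (propagate distance d=11): x=7.0000 theta=0.0000
After 2 (thin lens f=32): x=7.0000 theta=-7/32 (≈-0.2188)
After 3 (propagate distance d=5): x=189/32 (≈5.9063) theta=-7/32 (≈-0.2188)
After 4 (thin lens f=-43): x=189/32 (≈5.9063) theta=-7/86 (≈-0.0814)
After 5 (propagate distance d=22): x=5663/1376 (≈4.1156) theta=-7/86 (≈-0.0814)
After 6 (thin lens f=60): x=5663/1376 (≈4.1156) theta=-12383/82560 (≈-0.1500)
After 7 (propagate distance d=28): x=-217/2580 (≈-0.0841) theta=-12383/82560 (≈-0.1500)
After 8 (thin lens f=58): x=-217/2580 (≈-0.0841) theta=-23709/159616 (≈-0.1485)
After 9 (propagate distance d=43 (to screen)): x=-15493681/2394240 (≈-6.4712) theta=-23709/159616 (≈-0.1485)
|theta_initial|=0.0000 |theta_final|=23709/159616 (≈0.1485) -> increased

Answer: yes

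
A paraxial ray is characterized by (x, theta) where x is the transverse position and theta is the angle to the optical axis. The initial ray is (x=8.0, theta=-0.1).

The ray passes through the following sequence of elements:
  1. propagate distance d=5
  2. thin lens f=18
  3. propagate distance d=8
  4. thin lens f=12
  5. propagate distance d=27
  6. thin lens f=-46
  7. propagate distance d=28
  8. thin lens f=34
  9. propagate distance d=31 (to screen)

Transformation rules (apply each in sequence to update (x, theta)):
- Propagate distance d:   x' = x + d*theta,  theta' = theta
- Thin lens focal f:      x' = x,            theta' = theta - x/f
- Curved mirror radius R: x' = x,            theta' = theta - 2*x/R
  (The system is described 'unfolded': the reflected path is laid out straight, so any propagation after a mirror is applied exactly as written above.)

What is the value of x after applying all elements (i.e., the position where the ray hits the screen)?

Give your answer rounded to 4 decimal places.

Answer: -41.4981

Derivation:
Initial: x=8.0000 theta=-0.1000
After 1 (propagate distance d=5): x=7.5000 theta=-0.1000
After 2 (thin lens f=18): x=7.5000 theta=-31/60 (≈-0.5167)
After 3 (propagate distance d=8): x=101/30 (≈3.3667) theta=-31/60 (≈-0.5167)
After 4 (thin lens f=12): x=101/30 (≈3.3667) theta=-287/360 (≈-0.7972)
After 5 (propagate distance d=27): x=-2179/120 (≈-18.1583) theta=-287/360 (≈-0.7972)
After 6 (thin lens f=-46): x=-2179/120 (≈-18.1583) theta=-19739/16560 (≈-1.1920)
After 7 (propagate distance d=28): x=-426697/8280 (≈-51.5335) theta=-19739/16560 (≈-1.1920)
After 8 (thin lens f=34): x=-426697/8280 (≈-51.5335) theta=5063/15640 (≈0.3237)
After 9 (propagate distance d=31 (to screen)): x=-730159/17595 (≈-41.4981) theta=5063/15640 (≈0.3237)
Rounded to 4 decimal places: x = -41.4981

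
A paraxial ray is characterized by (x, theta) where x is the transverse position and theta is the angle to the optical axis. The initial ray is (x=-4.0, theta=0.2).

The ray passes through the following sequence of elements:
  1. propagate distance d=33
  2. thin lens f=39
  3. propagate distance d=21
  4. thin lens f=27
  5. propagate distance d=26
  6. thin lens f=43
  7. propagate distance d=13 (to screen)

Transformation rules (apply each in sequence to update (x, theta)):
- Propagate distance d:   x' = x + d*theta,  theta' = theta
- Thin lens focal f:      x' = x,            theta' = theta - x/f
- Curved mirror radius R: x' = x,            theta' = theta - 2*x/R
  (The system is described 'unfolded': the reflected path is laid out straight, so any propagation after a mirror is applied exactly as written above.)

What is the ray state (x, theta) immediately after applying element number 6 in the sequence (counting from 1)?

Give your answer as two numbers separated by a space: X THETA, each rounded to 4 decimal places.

Initial: x=-4.0000 theta=0.2000
After 1 (propagate distance d=33): x=2.6000 theta=0.2000
After 2 (thin lens f=39): x=2.6000 theta=2/15 (≈0.1333)
After 3 (propagate distance d=21): x=5.4000 theta=2/15 (≈0.1333)
After 4 (thin lens f=27): x=5.4000 theta=-1/15 (≈-0.0667)
After 5 (propagate distance d=26): x=11/3 (≈3.6667) theta=-1/15 (≈-0.0667)
After 6 (thin lens f=43): x=11/3 (≈3.6667) theta=-98/645 (≈-0.1519)
Rounded to 4 decimal places: x = 3.6667, theta = -0.1519

Answer: 3.6667 -0.1519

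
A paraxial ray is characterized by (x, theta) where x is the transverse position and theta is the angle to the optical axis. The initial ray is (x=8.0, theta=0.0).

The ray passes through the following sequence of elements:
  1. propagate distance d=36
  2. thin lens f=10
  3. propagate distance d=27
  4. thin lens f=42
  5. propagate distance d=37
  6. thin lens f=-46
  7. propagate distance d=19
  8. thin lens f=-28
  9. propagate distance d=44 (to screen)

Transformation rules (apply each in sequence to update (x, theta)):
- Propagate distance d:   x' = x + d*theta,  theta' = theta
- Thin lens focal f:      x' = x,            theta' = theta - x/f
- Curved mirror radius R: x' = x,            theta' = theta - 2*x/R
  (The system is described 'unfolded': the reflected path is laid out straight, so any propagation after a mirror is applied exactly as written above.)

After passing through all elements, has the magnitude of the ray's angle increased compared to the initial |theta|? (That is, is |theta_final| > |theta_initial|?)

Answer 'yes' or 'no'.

Answer: yes

Derivation:
Initial: x=8.0000 theta=0.0000
After 1 (propagate distance d=36): x=8.0000 theta=0.0000
After 2 (thin lens f=10): x=8.0000 theta=-0.8000
After 3 (propagate distance d=27): x=-13.6000 theta=-0.8000
After 4 (thin lens f=42): x=-13.6000 theta=-10/21 (≈-0.4762)
After 5 (propagate distance d=37): x=-3278/105 (≈-31.2190) theta=-10/21 (≈-0.4762)
After 6 (thin lens f=-46): x=-3278/105 (≈-31.2190) theta=-2789/2415 (≈-1.1549)
After 7 (propagate distance d=19): x=-8559/161 (≈-53.1615) theta=-2789/2415 (≈-1.1549)
After 8 (thin lens f=-28): x=-8559/161 (≈-53.1615) theta=-206477/67620 (≈-3.0535)
After 9 (propagate distance d=44 (to screen)): x=-3169942/16905 (≈-187.5151) theta=-206477/67620 (≈-3.0535)
|theta_initial|=0.0000 |theta_final|=206477/67620 (≈3.0535) -> increased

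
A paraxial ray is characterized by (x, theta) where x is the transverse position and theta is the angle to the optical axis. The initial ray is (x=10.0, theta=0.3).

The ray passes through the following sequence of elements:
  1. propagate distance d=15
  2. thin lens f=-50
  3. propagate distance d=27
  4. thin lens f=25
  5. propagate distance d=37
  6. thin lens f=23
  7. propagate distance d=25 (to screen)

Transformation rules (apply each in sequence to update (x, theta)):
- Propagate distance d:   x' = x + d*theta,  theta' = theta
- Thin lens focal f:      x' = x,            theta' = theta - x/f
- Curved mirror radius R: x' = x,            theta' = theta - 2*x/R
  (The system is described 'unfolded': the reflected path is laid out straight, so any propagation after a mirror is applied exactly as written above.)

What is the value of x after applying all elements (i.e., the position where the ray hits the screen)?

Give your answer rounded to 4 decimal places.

Initial: x=10.0000 theta=0.3000
After 1 (propagate distance d=15): x=14.5000 theta=0.3000
After 2 (thin lens f=-50): x=14.5000 theta=0.5900
After 3 (propagate distance d=27): x=30.4300 theta=0.5900
After 4 (thin lens f=25): x=30.4300 theta=-0.6272
After 5 (propagate distance d=37): x=7.2236 theta=-0.6272
After 6 (thin lens f=23): x=7.2236 theta=-54123/57500 (≈-0.9413)
After 7 (propagate distance d=25 (to screen)): x=-468859/28750 (≈-16.3081) theta=-54123/57500 (≈-0.9413)
Rounded to 4 decimal places: x = -16.3081

Answer: -16.3081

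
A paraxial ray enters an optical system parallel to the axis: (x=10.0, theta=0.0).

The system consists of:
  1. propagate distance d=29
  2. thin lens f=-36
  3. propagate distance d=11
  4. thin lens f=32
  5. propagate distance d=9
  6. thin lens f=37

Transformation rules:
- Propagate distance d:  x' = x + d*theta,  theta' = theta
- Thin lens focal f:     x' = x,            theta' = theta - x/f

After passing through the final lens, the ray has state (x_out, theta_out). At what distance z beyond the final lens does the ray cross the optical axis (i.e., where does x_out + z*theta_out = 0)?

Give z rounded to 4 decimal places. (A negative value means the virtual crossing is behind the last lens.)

Answer: 26.3269

Derivation:
Initial: x=10.0000 theta=0.0000
After 1 (propagate distance d=29): x=10.0000 theta=0.0000
After 2 (thin lens f=-36): x=10.0000 theta=5/18 (≈0.2778)
After 3 (propagate distance d=11): x=235/18 (≈13.0556) theta=5/18 (≈0.2778)
After 4 (thin lens f=32): x=235/18 (≈13.0556) theta=-25/192 (≈-0.1302)
After 5 (propagate distance d=9): x=6845/576 (≈11.8837) theta=-25/192 (≈-0.1302)
After 6 (thin lens f=37): x=6845/576 (≈11.8837) theta=-65/144 (≈-0.4514)
z_focus = -x_out/theta_out = -(6845/576)/(-65/144) = 1369/52 ≈ 26.3269
Rounded to 4 decimal places: z = 26.3269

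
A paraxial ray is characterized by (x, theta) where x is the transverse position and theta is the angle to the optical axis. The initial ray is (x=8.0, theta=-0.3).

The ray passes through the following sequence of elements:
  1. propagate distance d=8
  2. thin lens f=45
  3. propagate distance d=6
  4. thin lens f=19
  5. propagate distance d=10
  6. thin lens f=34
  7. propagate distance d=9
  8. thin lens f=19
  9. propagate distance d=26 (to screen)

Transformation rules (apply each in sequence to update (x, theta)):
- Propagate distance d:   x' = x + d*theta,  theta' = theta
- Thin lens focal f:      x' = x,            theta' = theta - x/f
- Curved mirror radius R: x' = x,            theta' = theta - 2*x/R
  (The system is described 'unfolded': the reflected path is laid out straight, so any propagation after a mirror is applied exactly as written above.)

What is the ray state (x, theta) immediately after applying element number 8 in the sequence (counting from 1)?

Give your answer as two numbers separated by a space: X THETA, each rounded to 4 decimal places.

Initial: x=8.0000 theta=-0.3000
After 1 (propagate distance d=8): x=5.6000 theta=-0.3000
After 2 (thin lens f=45): x=5.6000 theta=-191/450 (≈-0.4244)
After 3 (propagate distance d=6): x=229/75 (≈3.0533) theta=-191/450 (≈-0.4244)
After 4 (thin lens f=19): x=229/75 (≈3.0533) theta=-5003/8550 (≈-0.5851)
After 5 (propagate distance d=10): x=-11962/4275 (≈-2.7981) theta=-5003/8550 (≈-0.5851)
After 6 (thin lens f=34): x=-11962/4275 (≈-2.7981) theta=-8121/16150 (≈-0.5028)
After 7 (propagate distance d=9): x=-1064509/145350 (≈-7.3238) theta=-8121/16150 (≈-0.5028)
After 8 (thin lens f=19): x=-1064509/145350 (≈-7.3238) theta=-162091/1380825 (≈-0.1174)
Rounded to 4 decimal places: x = -7.3238, theta = -0.1174

Answer: -7.3238 -0.1174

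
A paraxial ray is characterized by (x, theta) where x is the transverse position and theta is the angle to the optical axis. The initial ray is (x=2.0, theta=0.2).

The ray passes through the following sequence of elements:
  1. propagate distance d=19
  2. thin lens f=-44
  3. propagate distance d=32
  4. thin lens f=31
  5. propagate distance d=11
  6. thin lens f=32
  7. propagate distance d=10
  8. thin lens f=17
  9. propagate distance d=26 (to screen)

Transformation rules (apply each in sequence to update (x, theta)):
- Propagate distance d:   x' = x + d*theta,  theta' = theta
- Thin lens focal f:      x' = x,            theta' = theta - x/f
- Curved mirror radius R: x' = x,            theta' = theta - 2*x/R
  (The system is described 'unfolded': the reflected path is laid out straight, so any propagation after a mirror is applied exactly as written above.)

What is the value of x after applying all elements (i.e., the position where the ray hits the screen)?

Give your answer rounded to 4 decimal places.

Answer: -20.8514

Derivation:
Initial: x=2.0000 theta=0.2000
After 1 (propagate distance d=19): x=5.8000 theta=0.2000
After 2 (thin lens f=-44): x=5.8000 theta=73/220 (≈0.3318)
After 3 (propagate distance d=32): x=903/55 (≈16.4182) theta=73/220 (≈0.3318)
After 4 (thin lens f=31): x=903/55 (≈16.4182) theta=-1349/6820 (≈-0.1978)
After 5 (propagate distance d=11): x=97133/6820 (≈14.2424) theta=-1349/6820 (≈-0.1978)
After 6 (thin lens f=32): x=97133/6820 (≈14.2424) theta=-140301/218240 (≈-0.6429)
After 7 (propagate distance d=10): x=852623/109120 (≈7.8136) theta=-140301/218240 (≈-0.6429)
After 8 (thin lens f=17): x=852623/109120 (≈7.8136) theta=-4090363/3710080 (≈-1.1025)
After 9 (propagate distance d=26 (to screen)): x=-604377/28985 (≈-20.8514) theta=-4090363/3710080 (≈-1.1025)
Rounded to 4 decimal places: x = -20.8514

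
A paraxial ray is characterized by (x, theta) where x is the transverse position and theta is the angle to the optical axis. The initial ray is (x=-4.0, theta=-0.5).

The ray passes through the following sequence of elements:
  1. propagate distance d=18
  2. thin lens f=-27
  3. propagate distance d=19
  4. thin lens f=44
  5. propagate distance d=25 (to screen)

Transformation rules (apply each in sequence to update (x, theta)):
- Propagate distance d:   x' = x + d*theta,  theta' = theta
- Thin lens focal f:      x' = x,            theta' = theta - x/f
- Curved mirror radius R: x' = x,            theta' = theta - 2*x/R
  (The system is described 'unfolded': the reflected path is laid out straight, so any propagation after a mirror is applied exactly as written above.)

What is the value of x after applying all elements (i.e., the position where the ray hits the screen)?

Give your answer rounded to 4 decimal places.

Answer: -38.2033

Derivation:
Initial: x=-4.0000 theta=-0.5000
After 1 (propagate distance d=18): x=-13.0000 theta=-0.5000
After 2 (thin lens f=-27): x=-13.0000 theta=-53/54 (≈-0.9815)
After 3 (propagate distance d=19): x=-1709/54 (≈-31.6481) theta=-53/54 (≈-0.9815)
After 4 (thin lens f=44): x=-1709/54 (≈-31.6481) theta=-623/2376 (≈-0.2622)
After 5 (propagate distance d=25 (to screen)): x=-30257/792 (≈-38.2033) theta=-623/2376 (≈-0.2622)
Rounded to 4 decimal places: x = -38.2033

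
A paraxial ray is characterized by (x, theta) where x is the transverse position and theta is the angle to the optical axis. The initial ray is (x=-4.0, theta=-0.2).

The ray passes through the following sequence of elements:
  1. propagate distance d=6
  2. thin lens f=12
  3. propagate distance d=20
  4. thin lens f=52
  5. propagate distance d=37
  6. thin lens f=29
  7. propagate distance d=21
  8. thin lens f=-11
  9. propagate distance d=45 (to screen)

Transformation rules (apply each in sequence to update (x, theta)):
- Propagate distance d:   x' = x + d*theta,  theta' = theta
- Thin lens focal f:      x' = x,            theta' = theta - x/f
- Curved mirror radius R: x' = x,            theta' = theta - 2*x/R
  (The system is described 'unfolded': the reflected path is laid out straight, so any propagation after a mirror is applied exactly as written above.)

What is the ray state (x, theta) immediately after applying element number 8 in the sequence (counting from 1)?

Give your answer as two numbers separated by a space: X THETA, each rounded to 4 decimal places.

Initial: x=-4.0000 theta=-0.2000
After 1 (propagate distance d=6): x=-5.2000 theta=-0.2000
After 2 (thin lens f=12): x=-5.2000 theta=7/30 (≈0.2333)
After 3 (propagate distance d=20): x=-8/15 (≈-0.5333) theta=7/30 (≈0.2333)
After 4 (thin lens f=52): x=-8/15 (≈-0.5333) theta=19/78 (≈0.2436)
After 5 (propagate distance d=37): x=3307/390 (≈8.4795) theta=19/78 (≈0.2436)
After 6 (thin lens f=29): x=3307/390 (≈8.4795) theta=-92/1885 (≈-0.0488)
After 7 (propagate distance d=21): x=84311/11310 (≈7.4546) theta=-92/1885 (≈-0.0488)
After 8 (thin lens f=-11): x=84311/11310 (≈7.4546) theta=78239/124410 (≈0.6289)
Rounded to 4 decimal places: x = 7.4546, theta = 0.6289

Answer: 7.4546 0.6289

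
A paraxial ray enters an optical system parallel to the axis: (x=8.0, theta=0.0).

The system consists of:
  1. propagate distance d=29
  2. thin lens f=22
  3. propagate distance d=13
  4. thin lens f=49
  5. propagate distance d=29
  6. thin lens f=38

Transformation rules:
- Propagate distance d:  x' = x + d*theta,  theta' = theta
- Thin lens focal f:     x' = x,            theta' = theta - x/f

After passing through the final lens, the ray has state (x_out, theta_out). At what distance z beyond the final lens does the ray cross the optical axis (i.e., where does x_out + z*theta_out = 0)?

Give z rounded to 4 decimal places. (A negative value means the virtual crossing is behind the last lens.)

Initial: x=8.0000 theta=0.0000
After 1 (propagate distance d=29): x=8.0000 theta=0.0000
After 2 (thin lens f=22): x=8.0000 theta=-4/11 (≈-0.3636)
After 3 (propagate distance d=13): x=36/11 (≈3.2727) theta=-4/11 (≈-0.3636)
After 4 (thin lens f=49): x=36/11 (≈3.2727) theta=-232/539 (≈-0.4304)
After 5 (propagate distance d=29): x=-4964/539 (≈-9.2096) theta=-232/539 (≈-0.4304)
After 6 (thin lens f=38): x=-4964/539 (≈-9.2096) theta=-1926/10241 (≈-0.1881)
z_focus = -x_out/theta_out = -(-4964/539)/(-1926/10241) = -47158/963 ≈ -48.9699
Rounded to 4 decimal places: z = -48.9699

Answer: -48.9699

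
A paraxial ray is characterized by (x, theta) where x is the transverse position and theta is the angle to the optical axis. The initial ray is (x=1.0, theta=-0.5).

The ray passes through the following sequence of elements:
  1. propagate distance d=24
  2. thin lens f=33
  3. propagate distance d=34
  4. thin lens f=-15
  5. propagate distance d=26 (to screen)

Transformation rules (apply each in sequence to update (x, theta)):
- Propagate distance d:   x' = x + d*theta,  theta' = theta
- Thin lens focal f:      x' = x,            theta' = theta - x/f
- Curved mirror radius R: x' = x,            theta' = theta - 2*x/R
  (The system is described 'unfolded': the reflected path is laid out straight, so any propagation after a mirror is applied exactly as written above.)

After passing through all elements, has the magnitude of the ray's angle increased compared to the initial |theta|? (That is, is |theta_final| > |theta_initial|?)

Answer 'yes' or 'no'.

Initial: x=1.0000 theta=-0.5000
After 1 (propagate distance d=24): x=-11.0000 theta=-0.5000
After 2 (thin lens f=33): x=-11.0000 theta=-1/6 (≈-0.1667)
After 3 (propagate distance d=34): x=-50/3 (≈-16.6667) theta=-1/6 (≈-0.1667)
After 4 (thin lens f=-15): x=-50/3 (≈-16.6667) theta=-23/18 (≈-1.2778)
After 5 (propagate distance d=26 (to screen)): x=-449/9 (≈-49.8889) theta=-23/18 (≈-1.2778)
|theta_initial|=0.5000 |theta_final|=23/18 (≈1.2778) -> increased

Answer: yes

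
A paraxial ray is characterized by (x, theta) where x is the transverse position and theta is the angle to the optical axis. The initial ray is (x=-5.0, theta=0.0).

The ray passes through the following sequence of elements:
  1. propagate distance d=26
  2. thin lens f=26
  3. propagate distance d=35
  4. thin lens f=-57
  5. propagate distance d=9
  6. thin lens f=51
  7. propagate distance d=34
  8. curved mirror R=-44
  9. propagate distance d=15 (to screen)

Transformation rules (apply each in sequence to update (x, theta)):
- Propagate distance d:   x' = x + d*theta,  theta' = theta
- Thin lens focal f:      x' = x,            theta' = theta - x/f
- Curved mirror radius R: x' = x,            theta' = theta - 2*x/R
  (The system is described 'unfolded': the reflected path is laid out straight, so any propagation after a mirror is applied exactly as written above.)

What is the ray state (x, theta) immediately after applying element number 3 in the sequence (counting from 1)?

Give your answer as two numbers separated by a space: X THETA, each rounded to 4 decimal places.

Initial: x=-5.0000 theta=0.0000
After 1 (propagate distance d=26): x=-5.0000 theta=0.0000
After 2 (thin lens f=26): x=-5.0000 theta=5/26 (≈0.1923)
After 3 (propagate distance d=35): x=45/26 (≈1.7308) theta=5/26 (≈0.1923)
Rounded to 4 decimal places: x = 1.7308, theta = 0.1923

Answer: 1.7308 0.1923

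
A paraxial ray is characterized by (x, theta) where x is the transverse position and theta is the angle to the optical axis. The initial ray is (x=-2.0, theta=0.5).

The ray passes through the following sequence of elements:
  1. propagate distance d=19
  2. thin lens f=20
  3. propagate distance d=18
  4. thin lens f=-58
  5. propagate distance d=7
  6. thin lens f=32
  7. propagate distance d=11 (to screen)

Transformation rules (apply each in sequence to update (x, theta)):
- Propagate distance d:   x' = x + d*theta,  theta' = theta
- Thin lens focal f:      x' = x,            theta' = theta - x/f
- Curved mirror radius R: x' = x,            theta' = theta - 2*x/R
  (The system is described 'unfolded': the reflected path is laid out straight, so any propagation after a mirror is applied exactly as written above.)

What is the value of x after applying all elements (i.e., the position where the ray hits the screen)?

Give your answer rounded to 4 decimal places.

Answer: 10.9690

Derivation:
Initial: x=-2.0000 theta=0.5000
After 1 (propagate distance d=19): x=7.5000 theta=0.5000
After 2 (thin lens f=20): x=7.5000 theta=0.1250
After 3 (propagate distance d=18): x=9.7500 theta=0.1250
After 4 (thin lens f=-58): x=9.7500 theta=17/58 (≈0.2931)
After 5 (propagate distance d=7): x=1369/116 (≈11.8017) theta=17/58 (≈0.2931)
After 6 (thin lens f=32): x=1369/116 (≈11.8017) theta=-281/3712 (≈-0.0757)
After 7 (propagate distance d=11 (to screen)): x=40717/3712 (≈10.9690) theta=-281/3712 (≈-0.0757)
Rounded to 4 decimal places: x = 10.9690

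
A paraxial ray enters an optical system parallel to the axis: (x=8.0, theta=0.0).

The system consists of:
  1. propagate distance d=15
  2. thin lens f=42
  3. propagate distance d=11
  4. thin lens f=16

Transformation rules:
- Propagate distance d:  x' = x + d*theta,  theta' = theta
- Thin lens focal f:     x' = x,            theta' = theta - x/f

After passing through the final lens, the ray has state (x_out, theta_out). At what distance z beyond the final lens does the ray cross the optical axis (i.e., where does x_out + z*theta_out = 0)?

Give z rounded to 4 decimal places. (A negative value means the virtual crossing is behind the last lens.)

Initial: x=8.0000 theta=0.0000
After 1 (propagate distance d=15): x=8.0000 theta=0.0000
After 2 (thin lens f=42): x=8.0000 theta=-4/21 (≈-0.1905)
After 3 (propagate distance d=11): x=124/21 (≈5.9048) theta=-4/21 (≈-0.1905)
After 4 (thin lens f=16): x=124/21 (≈5.9048) theta=-47/84 (≈-0.5595)
z_focus = -x_out/theta_out = -(124/21)/(-47/84) = 496/47 ≈ 10.5532
Rounded to 4 decimal places: z = 10.5532

Answer: 10.5532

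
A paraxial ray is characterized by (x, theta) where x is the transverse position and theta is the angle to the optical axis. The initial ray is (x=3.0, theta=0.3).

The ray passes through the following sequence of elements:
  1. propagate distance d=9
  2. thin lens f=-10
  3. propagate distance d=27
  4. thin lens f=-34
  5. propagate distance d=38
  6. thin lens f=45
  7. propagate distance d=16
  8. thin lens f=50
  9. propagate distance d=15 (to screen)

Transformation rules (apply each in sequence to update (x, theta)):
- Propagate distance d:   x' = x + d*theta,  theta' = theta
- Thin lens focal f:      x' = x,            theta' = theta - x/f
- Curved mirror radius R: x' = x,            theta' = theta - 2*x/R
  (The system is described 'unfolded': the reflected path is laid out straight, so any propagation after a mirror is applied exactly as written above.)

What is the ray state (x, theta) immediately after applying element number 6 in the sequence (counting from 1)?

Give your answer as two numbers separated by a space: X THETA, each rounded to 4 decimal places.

Answer: 94.8741 -0.3798

Derivation:
Initial: x=3.0000 theta=0.3000
After 1 (propagate distance d=9): x=5.7000 theta=0.3000
After 2 (thin lens f=-10): x=5.7000 theta=0.8700
After 3 (propagate distance d=27): x=29.1900 theta=0.8700
After 4 (thin lens f=-34): x=29.1900 theta=5877/3400 (≈1.7285)
After 5 (propagate distance d=38): x=80643/850 (≈94.8741) theta=5877/3400 (≈1.7285)
After 6 (thin lens f=45): x=80643/850 (≈94.8741) theta=-19369/51000 (≈-0.3798)
Rounded to 4 decimal places: x = 94.8741, theta = -0.3798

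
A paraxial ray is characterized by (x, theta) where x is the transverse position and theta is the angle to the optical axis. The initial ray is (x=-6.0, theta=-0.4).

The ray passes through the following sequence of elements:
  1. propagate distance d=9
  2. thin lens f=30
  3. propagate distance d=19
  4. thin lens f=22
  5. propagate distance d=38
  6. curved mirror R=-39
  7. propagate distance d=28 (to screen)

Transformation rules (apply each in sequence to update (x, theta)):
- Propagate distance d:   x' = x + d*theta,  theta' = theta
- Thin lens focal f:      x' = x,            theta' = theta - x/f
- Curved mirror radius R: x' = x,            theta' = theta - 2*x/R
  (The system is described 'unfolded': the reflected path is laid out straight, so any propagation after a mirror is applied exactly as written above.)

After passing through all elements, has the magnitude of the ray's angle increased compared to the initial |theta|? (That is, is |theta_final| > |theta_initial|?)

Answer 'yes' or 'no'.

Initial: x=-6.0000 theta=-0.4000
After 1 (propagate distance d=9): x=-9.6000 theta=-0.4000
After 2 (thin lens f=30): x=-9.6000 theta=-0.0800
After 3 (propagate distance d=19): x=-11.1200 theta=-0.0800
After 4 (thin lens f=22): x=-11.1200 theta=117/275 (≈0.4255)
After 5 (propagate distance d=38): x=1388/275 (≈5.0473) theta=117/275 (≈0.4255)
After 6 (curved mirror R=-39): x=1388/275 (≈5.0473) theta=7339/10725 (≈0.6843)
After 7 (propagate distance d=28 (to screen)): x=259624/10725 (≈24.2074) theta=7339/10725 (≈0.6843)
|theta_initial|=0.4000 |theta_final|=7339/10725 (≈0.6843) -> increased

Answer: yes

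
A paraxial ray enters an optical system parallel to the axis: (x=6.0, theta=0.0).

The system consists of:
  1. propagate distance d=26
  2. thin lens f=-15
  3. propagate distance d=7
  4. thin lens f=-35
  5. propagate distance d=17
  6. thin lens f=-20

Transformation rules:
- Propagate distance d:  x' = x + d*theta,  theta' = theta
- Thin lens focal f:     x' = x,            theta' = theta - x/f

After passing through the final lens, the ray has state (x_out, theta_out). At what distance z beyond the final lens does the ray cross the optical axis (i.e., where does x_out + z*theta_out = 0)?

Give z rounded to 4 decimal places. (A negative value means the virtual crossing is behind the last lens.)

Answer: -12.0806

Derivation:
Initial: x=6.0000 theta=0.0000
After 1 (propagate distance d=26): x=6.0000 theta=0.0000
After 2 (thin lens f=-15): x=6.0000 theta=0.4000
After 3 (propagate distance d=7): x=8.8000 theta=0.4000
After 4 (thin lens f=-35): x=8.8000 theta=114/175 (≈0.6514)
After 5 (propagate distance d=17): x=3478/175 (≈19.8743) theta=114/175 (≈0.6514)
After 6 (thin lens f=-20): x=3478/175 (≈19.8743) theta=2879/1750 (≈1.6451)
z_focus = -x_out/theta_out = -(3478/175)/(2879/1750) = -34780/2879 ≈ -12.0806
Rounded to 4 decimal places: z = -12.0806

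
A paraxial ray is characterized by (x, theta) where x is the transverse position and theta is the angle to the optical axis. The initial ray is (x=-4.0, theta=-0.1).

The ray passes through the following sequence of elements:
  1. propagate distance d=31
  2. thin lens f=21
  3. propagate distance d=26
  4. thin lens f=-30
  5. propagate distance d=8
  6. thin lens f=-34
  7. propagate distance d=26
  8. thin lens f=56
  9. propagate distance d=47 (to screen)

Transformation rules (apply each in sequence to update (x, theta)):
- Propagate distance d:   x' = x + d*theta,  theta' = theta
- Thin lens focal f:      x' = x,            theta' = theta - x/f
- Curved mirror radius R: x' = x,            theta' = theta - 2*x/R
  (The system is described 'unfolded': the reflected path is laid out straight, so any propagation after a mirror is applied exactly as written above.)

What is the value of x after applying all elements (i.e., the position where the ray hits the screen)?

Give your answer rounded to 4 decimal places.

Initial: x=-4.0000 theta=-0.1000
After 1 (propagate distance d=31): x=-7.1000 theta=-0.1000
After 2 (thin lens f=21): x=-7.1000 theta=5/21 (≈0.2381)
After 3 (propagate distance d=26): x=-191/210 (≈-0.9095) theta=5/21 (≈0.2381)
After 4 (thin lens f=-30): x=-191/210 (≈-0.9095) theta=187/900 (≈0.2078)
After 5 (propagate distance d=8): x=2371/3150 (≈0.7527) theta=187/900 (≈0.2078)
After 6 (thin lens f=-34): x=2371/3150 (≈0.7527) theta=684/2975 (≈0.2299)
After 7 (propagate distance d=26): x=360419/53550 (≈6.7305) theta=684/2975 (≈0.2299)
After 8 (thin lens f=56): x=360419/53550 (≈6.7305) theta=329053/2998800 (≈0.1097)
After 9 (propagate distance d=47 (to screen)): x=792199/66640 (≈11.8877) theta=329053/2998800 (≈0.1097)
Rounded to 4 decimal places: x = 11.8877

Answer: 11.8877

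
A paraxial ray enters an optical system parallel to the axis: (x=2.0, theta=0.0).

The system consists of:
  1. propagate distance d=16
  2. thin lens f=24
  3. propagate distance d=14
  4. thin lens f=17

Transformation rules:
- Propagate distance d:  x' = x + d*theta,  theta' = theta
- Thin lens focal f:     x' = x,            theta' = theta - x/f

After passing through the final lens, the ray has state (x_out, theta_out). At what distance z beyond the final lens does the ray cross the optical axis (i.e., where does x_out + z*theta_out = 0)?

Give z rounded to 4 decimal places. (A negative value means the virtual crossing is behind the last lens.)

Initial: x=2.0000 theta=0.0000
After 1 (propagate distance d=16): x=2.0000 theta=0.0000
After 2 (thin lens f=24): x=2.0000 theta=-1/12 (≈-0.0833)
After 3 (propagate distance d=14): x=5/6 (≈0.8333) theta=-1/12 (≈-0.0833)
After 4 (thin lens f=17): x=5/6 (≈0.8333) theta=-9/68 (≈-0.1324)
z_focus = -x_out/theta_out = -(5/6)/(-9/68) = 170/27 ≈ 6.2963
Rounded to 4 decimal places: z = 6.2963

Answer: 6.2963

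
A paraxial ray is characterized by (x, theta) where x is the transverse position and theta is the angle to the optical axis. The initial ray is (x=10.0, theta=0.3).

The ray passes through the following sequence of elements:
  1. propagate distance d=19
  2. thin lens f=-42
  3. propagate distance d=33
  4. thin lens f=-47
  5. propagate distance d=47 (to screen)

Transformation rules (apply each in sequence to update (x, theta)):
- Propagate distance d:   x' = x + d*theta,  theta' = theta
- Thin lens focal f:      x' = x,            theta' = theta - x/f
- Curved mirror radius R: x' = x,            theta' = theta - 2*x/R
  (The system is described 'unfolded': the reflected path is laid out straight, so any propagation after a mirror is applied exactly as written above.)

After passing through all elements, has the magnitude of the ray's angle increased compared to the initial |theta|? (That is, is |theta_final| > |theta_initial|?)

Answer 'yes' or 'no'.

Initial: x=10.0000 theta=0.3000
After 1 (propagate distance d=19): x=15.7000 theta=0.3000
After 2 (thin lens f=-42): x=15.7000 theta=283/420 (≈0.6738)
After 3 (propagate distance d=33): x=5311/140 (≈37.9357) theta=283/420 (≈0.6738)
After 4 (thin lens f=-47): x=5311/140 (≈37.9357) theta=311/210 (≈1.4810)
After 5 (propagate distance d=47 (to screen)): x=45167/420 (≈107.5405) theta=311/210 (≈1.4810)
|theta_initial|=0.3000 |theta_final|=311/210 (≈1.4810) -> increased

Answer: yes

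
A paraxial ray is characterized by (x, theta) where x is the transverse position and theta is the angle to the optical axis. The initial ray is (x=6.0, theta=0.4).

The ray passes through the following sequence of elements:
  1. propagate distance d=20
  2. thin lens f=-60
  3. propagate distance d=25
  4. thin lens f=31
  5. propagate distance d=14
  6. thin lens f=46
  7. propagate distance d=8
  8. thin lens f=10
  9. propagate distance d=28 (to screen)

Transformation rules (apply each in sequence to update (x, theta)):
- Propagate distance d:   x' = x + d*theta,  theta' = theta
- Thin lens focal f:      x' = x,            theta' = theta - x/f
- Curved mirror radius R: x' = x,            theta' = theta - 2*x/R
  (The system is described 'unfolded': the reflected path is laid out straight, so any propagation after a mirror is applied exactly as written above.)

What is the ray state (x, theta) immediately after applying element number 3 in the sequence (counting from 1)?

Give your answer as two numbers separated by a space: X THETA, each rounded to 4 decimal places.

Answer: 29.8333 0.6333

Derivation:
Initial: x=6.0000 theta=0.4000
After 1 (propagate distance d=20): x=14.0000 theta=0.4000
After 2 (thin lens f=-60): x=14.0000 theta=19/30 (≈0.6333)
After 3 (propagate distance d=25): x=179/6 (≈29.8333) theta=19/30 (≈0.6333)
Rounded to 4 decimal places: x = 29.8333, theta = 0.6333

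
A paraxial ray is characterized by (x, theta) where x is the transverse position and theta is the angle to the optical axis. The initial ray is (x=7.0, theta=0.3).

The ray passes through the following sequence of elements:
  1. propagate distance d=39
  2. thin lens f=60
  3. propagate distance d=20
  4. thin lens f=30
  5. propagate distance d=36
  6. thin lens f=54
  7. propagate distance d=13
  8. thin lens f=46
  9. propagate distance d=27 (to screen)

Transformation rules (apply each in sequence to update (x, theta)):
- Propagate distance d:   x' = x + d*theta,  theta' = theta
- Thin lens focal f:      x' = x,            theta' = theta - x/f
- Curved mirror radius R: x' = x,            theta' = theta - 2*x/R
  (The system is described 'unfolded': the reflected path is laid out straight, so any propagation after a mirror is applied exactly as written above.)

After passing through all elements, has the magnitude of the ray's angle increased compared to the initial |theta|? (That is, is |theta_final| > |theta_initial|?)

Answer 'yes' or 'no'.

Answer: yes

Derivation:
Initial: x=7.0000 theta=0.3000
After 1 (propagate distance d=39): x=18.7000 theta=0.3000
After 2 (thin lens f=60): x=18.7000 theta=-7/600 (≈-0.0117)
After 3 (propagate distance d=20): x=277/15 (≈18.4667) theta=-7/600 (≈-0.0117)
After 4 (thin lens f=30): x=277/15 (≈18.4667) theta=-1129/1800 (≈-0.6272)
After 5 (propagate distance d=36): x=-617/150 (≈-4.1133) theta=-1129/1800 (≈-0.6272)
After 6 (thin lens f=54): x=-617/150 (≈-4.1133) theta=-8927/16200 (≈-0.5510)
After 7 (propagate distance d=13): x=-182687/16200 (≈-11.2770) theta=-8927/16200 (≈-0.5510)
After 8 (thin lens f=46): x=-182687/16200 (≈-11.2770) theta=-15197/49680 (≈-0.3059)
After 9 (propagate distance d=27 (to screen)): x=-14558387/745200 (≈-19.5362) theta=-15197/49680 (≈-0.3059)
|theta_initial|=0.3000 |theta_final|=15197/49680 (≈0.3059) -> increased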